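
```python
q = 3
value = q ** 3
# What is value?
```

Trace (tracking value):
q = 3  # -> q = 3
value = q ** 3  # -> value = 27

Answer: 27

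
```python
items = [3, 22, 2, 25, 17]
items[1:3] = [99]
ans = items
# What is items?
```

Answer: [3, 99, 25, 17]

Derivation:
Trace (tracking items):
items = [3, 22, 2, 25, 17]  # -> items = [3, 22, 2, 25, 17]
items[1:3] = [99]  # -> items = [3, 99, 25, 17]
ans = items  # -> ans = [3, 99, 25, 17]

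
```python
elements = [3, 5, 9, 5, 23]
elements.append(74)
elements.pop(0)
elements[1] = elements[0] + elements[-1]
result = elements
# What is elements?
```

Trace (tracking elements):
elements = [3, 5, 9, 5, 23]  # -> elements = [3, 5, 9, 5, 23]
elements.append(74)  # -> elements = [3, 5, 9, 5, 23, 74]
elements.pop(0)  # -> elements = [5, 9, 5, 23, 74]
elements[1] = elements[0] + elements[-1]  # -> elements = [5, 79, 5, 23, 74]
result = elements  # -> result = [5, 79, 5, 23, 74]

Answer: [5, 79, 5, 23, 74]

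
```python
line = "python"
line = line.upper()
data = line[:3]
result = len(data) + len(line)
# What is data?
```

Trace (tracking data):
line = 'python'  # -> line = 'python'
line = line.upper()  # -> line = 'PYTHON'
data = line[:3]  # -> data = 'PYT'
result = len(data) + len(line)  # -> result = 9

Answer: 'PYT'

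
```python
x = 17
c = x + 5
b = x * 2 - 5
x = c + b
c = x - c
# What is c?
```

Answer: 29

Derivation:
Trace (tracking c):
x = 17  # -> x = 17
c = x + 5  # -> c = 22
b = x * 2 - 5  # -> b = 29
x = c + b  # -> x = 51
c = x - c  # -> c = 29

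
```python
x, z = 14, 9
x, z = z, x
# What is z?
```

Trace (tracking z):
x, z = (14, 9)  # -> x = 14, z = 9
x, z = (z, x)  # -> x = 9, z = 14

Answer: 14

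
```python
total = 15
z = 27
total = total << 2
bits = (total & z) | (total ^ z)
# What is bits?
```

Trace (tracking bits):
total = 15  # -> total = 15
z = 27  # -> z = 27
total = total << 2  # -> total = 60
bits = total & z | total ^ z  # -> bits = 63

Answer: 63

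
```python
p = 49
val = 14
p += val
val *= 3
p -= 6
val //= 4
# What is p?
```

Answer: 57

Derivation:
Trace (tracking p):
p = 49  # -> p = 49
val = 14  # -> val = 14
p += val  # -> p = 63
val *= 3  # -> val = 42
p -= 6  # -> p = 57
val //= 4  # -> val = 10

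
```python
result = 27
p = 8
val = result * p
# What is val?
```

Answer: 216

Derivation:
Trace (tracking val):
result = 27  # -> result = 27
p = 8  # -> p = 8
val = result * p  # -> val = 216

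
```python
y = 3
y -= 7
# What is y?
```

Trace (tracking y):
y = 3  # -> y = 3
y -= 7  # -> y = -4

Answer: -4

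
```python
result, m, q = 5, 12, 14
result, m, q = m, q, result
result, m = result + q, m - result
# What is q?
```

Trace (tracking q):
result, m, q = (5, 12, 14)  # -> result = 5, m = 12, q = 14
result, m, q = (m, q, result)  # -> result = 12, m = 14, q = 5
result, m = (result + q, m - result)  # -> result = 17, m = 2

Answer: 5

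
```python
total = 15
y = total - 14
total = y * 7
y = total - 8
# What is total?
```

Answer: 7

Derivation:
Trace (tracking total):
total = 15  # -> total = 15
y = total - 14  # -> y = 1
total = y * 7  # -> total = 7
y = total - 8  # -> y = -1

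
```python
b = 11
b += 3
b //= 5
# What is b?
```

Trace (tracking b):
b = 11  # -> b = 11
b += 3  # -> b = 14
b //= 5  # -> b = 2

Answer: 2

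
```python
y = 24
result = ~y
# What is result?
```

Answer: -25

Derivation:
Trace (tracking result):
y = 24  # -> y = 24
result = ~y  # -> result = -25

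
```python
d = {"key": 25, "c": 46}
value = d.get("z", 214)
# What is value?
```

Trace (tracking value):
d = {'key': 25, 'c': 46}  # -> d = {'key': 25, 'c': 46}
value = d.get('z', 214)  # -> value = 214

Answer: 214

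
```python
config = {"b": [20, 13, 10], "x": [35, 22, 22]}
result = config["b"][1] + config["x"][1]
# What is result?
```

Answer: 35

Derivation:
Trace (tracking result):
config = {'b': [20, 13, 10], 'x': [35, 22, 22]}  # -> config = {'b': [20, 13, 10], 'x': [35, 22, 22]}
result = config['b'][1] + config['x'][1]  # -> result = 35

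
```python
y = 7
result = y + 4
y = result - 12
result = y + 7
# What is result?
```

Answer: 6

Derivation:
Trace (tracking result):
y = 7  # -> y = 7
result = y + 4  # -> result = 11
y = result - 12  # -> y = -1
result = y + 7  # -> result = 6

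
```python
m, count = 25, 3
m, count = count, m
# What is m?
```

Answer: 3

Derivation:
Trace (tracking m):
m, count = (25, 3)  # -> m = 25, count = 3
m, count = (count, m)  # -> m = 3, count = 25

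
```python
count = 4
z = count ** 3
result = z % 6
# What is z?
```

Answer: 64

Derivation:
Trace (tracking z):
count = 4  # -> count = 4
z = count ** 3  # -> z = 64
result = z % 6  # -> result = 4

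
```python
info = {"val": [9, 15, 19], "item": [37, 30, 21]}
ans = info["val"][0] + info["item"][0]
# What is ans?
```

Answer: 46

Derivation:
Trace (tracking ans):
info = {'val': [9, 15, 19], 'item': [37, 30, 21]}  # -> info = {'val': [9, 15, 19], 'item': [37, 30, 21]}
ans = info['val'][0] + info['item'][0]  # -> ans = 46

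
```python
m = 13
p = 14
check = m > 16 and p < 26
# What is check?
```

Answer: False

Derivation:
Trace (tracking check):
m = 13  # -> m = 13
p = 14  # -> p = 14
check = m > 16 and p < 26  # -> check = False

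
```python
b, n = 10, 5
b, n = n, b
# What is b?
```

Trace (tracking b):
b, n = (10, 5)  # -> b = 10, n = 5
b, n = (n, b)  # -> b = 5, n = 10

Answer: 5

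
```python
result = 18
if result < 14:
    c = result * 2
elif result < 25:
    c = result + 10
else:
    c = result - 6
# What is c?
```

Answer: 28

Derivation:
Trace (tracking c):
result = 18  # -> result = 18
if result < 14:  # condition is False
elif result < 25:  # condition is True
    c = result + 10  # -> c = 28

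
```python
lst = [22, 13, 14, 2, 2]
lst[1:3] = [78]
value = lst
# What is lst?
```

Trace (tracking lst):
lst = [22, 13, 14, 2, 2]  # -> lst = [22, 13, 14, 2, 2]
lst[1:3] = [78]  # -> lst = [22, 78, 2, 2]
value = lst  # -> value = [22, 78, 2, 2]

Answer: [22, 78, 2, 2]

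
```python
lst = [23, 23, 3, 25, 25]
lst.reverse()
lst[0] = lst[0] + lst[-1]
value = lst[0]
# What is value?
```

Answer: 48

Derivation:
Trace (tracking value):
lst = [23, 23, 3, 25, 25]  # -> lst = [23, 23, 3, 25, 25]
lst.reverse()  # -> lst = [25, 25, 3, 23, 23]
lst[0] = lst[0] + lst[-1]  # -> lst = [48, 25, 3, 23, 23]
value = lst[0]  # -> value = 48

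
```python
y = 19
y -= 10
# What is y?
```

Answer: 9

Derivation:
Trace (tracking y):
y = 19  # -> y = 19
y -= 10  # -> y = 9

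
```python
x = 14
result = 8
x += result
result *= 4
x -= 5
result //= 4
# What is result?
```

Trace (tracking result):
x = 14  # -> x = 14
result = 8  # -> result = 8
x += result  # -> x = 22
result *= 4  # -> result = 32
x -= 5  # -> x = 17
result //= 4  # -> result = 8

Answer: 8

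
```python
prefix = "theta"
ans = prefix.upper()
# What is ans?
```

Trace (tracking ans):
prefix = 'theta'  # -> prefix = 'theta'
ans = prefix.upper()  # -> ans = 'THETA'

Answer: 'THETA'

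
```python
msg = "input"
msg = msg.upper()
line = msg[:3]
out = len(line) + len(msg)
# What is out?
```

Trace (tracking out):
msg = 'input'  # -> msg = 'input'
msg = msg.upper()  # -> msg = 'INPUT'
line = msg[:3]  # -> line = 'INP'
out = len(line) + len(msg)  # -> out = 8

Answer: 8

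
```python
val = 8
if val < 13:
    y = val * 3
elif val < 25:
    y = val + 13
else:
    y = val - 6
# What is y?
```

Trace (tracking y):
val = 8  # -> val = 8
if val < 13:  # condition is True
    y = val * 3  # -> y = 24

Answer: 24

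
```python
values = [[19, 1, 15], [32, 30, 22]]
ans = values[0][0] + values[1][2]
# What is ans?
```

Answer: 41

Derivation:
Trace (tracking ans):
values = [[19, 1, 15], [32, 30, 22]]  # -> values = [[19, 1, 15], [32, 30, 22]]
ans = values[0][0] + values[1][2]  # -> ans = 41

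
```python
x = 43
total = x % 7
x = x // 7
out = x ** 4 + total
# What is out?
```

Answer: 1297

Derivation:
Trace (tracking out):
x = 43  # -> x = 43
total = x % 7  # -> total = 1
x = x // 7  # -> x = 6
out = x ** 4 + total  # -> out = 1297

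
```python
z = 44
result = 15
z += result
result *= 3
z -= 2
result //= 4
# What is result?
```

Trace (tracking result):
z = 44  # -> z = 44
result = 15  # -> result = 15
z += result  # -> z = 59
result *= 3  # -> result = 45
z -= 2  # -> z = 57
result //= 4  # -> result = 11

Answer: 11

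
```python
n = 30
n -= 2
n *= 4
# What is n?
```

Trace (tracking n):
n = 30  # -> n = 30
n -= 2  # -> n = 28
n *= 4  # -> n = 112

Answer: 112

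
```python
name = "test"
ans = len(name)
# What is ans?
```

Trace (tracking ans):
name = 'test'  # -> name = 'test'
ans = len(name)  # -> ans = 4

Answer: 4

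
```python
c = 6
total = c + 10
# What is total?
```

Answer: 16

Derivation:
Trace (tracking total):
c = 6  # -> c = 6
total = c + 10  # -> total = 16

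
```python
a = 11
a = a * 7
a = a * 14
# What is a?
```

Answer: 1078

Derivation:
Trace (tracking a):
a = 11  # -> a = 11
a = a * 7  # -> a = 77
a = a * 14  # -> a = 1078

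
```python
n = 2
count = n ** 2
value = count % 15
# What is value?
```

Answer: 4

Derivation:
Trace (tracking value):
n = 2  # -> n = 2
count = n ** 2  # -> count = 4
value = count % 15  # -> value = 4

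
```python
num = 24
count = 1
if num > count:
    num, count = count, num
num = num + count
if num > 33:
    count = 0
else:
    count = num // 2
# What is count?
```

Answer: 12

Derivation:
Trace (tracking count):
num = 24  # -> num = 24
count = 1  # -> count = 1
if num > count:  # condition is True
    num, count = (count, num)  # -> num = 1, count = 24
num = num + count  # -> num = 25
if num > 33:  # condition is False
else:
    count = num // 2  # -> count = 12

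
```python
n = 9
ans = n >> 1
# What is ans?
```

Trace (tracking ans):
n = 9  # -> n = 9
ans = n >> 1  # -> ans = 4

Answer: 4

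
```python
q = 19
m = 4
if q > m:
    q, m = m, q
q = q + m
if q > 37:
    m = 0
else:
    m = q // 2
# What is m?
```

Trace (tracking m):
q = 19  # -> q = 19
m = 4  # -> m = 4
if q > m:  # condition is True
    q, m = (m, q)  # -> q = 4, m = 19
q = q + m  # -> q = 23
if q > 37:  # condition is False
else:
    m = q // 2  # -> m = 11

Answer: 11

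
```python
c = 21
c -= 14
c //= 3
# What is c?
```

Trace (tracking c):
c = 21  # -> c = 21
c -= 14  # -> c = 7
c //= 3  # -> c = 2

Answer: 2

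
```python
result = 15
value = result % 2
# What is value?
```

Answer: 1

Derivation:
Trace (tracking value):
result = 15  # -> result = 15
value = result % 2  # -> value = 1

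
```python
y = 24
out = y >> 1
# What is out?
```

Trace (tracking out):
y = 24  # -> y = 24
out = y >> 1  # -> out = 12

Answer: 12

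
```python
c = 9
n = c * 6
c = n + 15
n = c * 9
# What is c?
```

Trace (tracking c):
c = 9  # -> c = 9
n = c * 6  # -> n = 54
c = n + 15  # -> c = 69
n = c * 9  # -> n = 621

Answer: 69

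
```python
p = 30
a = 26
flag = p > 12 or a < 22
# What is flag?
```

Answer: True

Derivation:
Trace (tracking flag):
p = 30  # -> p = 30
a = 26  # -> a = 26
flag = p > 12 or a < 22  # -> flag = True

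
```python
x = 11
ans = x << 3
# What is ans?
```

Answer: 88

Derivation:
Trace (tracking ans):
x = 11  # -> x = 11
ans = x << 3  # -> ans = 88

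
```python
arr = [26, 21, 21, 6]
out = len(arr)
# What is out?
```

Answer: 4

Derivation:
Trace (tracking out):
arr = [26, 21, 21, 6]  # -> arr = [26, 21, 21, 6]
out = len(arr)  # -> out = 4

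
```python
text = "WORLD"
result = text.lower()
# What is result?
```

Answer: 'world'

Derivation:
Trace (tracking result):
text = 'WORLD'  # -> text = 'WORLD'
result = text.lower()  # -> result = 'world'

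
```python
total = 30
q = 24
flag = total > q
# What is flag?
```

Trace (tracking flag):
total = 30  # -> total = 30
q = 24  # -> q = 24
flag = total > q  # -> flag = True

Answer: True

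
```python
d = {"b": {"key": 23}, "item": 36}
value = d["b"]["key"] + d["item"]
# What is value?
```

Trace (tracking value):
d = {'b': {'key': 23}, 'item': 36}  # -> d = {'b': {'key': 23}, 'item': 36}
value = d['b']['key'] + d['item']  # -> value = 59

Answer: 59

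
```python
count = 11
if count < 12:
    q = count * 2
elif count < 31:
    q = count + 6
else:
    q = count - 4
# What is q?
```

Trace (tracking q):
count = 11  # -> count = 11
if count < 12:  # condition is True
    q = count * 2  # -> q = 22

Answer: 22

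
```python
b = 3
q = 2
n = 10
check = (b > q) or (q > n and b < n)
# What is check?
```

Answer: True

Derivation:
Trace (tracking check):
b = 3  # -> b = 3
q = 2  # -> q = 2
n = 10  # -> n = 10
check = b > q or (q > n and b < n)  # -> check = True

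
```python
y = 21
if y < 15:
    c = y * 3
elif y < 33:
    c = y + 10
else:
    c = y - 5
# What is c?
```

Trace (tracking c):
y = 21  # -> y = 21
if y < 15:  # condition is False
elif y < 33:  # condition is True
    c = y + 10  # -> c = 31

Answer: 31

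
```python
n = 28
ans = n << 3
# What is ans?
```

Answer: 224

Derivation:
Trace (tracking ans):
n = 28  # -> n = 28
ans = n << 3  # -> ans = 224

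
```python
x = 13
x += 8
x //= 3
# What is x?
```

Trace (tracking x):
x = 13  # -> x = 13
x += 8  # -> x = 21
x //= 3  # -> x = 7

Answer: 7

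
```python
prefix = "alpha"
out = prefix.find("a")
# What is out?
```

Trace (tracking out):
prefix = 'alpha'  # -> prefix = 'alpha'
out = prefix.find('a')  # -> out = 0

Answer: 0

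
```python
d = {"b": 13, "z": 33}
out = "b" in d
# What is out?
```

Trace (tracking out):
d = {'b': 13, 'z': 33}  # -> d = {'b': 13, 'z': 33}
out = 'b' in d  # -> out = True

Answer: True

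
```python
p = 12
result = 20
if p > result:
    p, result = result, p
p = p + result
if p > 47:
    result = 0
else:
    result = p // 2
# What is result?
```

Trace (tracking result):
p = 12  # -> p = 12
result = 20  # -> result = 20
if p > result:  # condition is False
p = p + result  # -> p = 32
if p > 47:  # condition is False
else:
    result = p // 2  # -> result = 16

Answer: 16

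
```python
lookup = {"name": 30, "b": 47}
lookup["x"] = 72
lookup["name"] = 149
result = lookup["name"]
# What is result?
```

Trace (tracking result):
lookup = {'name': 30, 'b': 47}  # -> lookup = {'name': 30, 'b': 47}
lookup['x'] = 72  # -> lookup = {'name': 30, 'b': 47, 'x': 72}
lookup['name'] = 149  # -> lookup = {'name': 149, 'b': 47, 'x': 72}
result = lookup['name']  # -> result = 149

Answer: 149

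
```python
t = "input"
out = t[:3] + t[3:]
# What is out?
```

Answer: 'input'

Derivation:
Trace (tracking out):
t = 'input'  # -> t = 'input'
out = t[:3] + t[3:]  # -> out = 'input'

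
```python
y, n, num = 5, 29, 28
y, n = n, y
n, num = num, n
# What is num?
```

Trace (tracking num):
y, n, num = (5, 29, 28)  # -> y = 5, n = 29, num = 28
y, n = (n, y)  # -> y = 29, n = 5
n, num = (num, n)  # -> n = 28, num = 5

Answer: 5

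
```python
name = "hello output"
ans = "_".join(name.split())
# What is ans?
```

Answer: 'hello_output'

Derivation:
Trace (tracking ans):
name = 'hello output'  # -> name = 'hello output'
ans = '_'.join(name.split())  # -> ans = 'hello_output'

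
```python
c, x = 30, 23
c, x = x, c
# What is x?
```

Answer: 30

Derivation:
Trace (tracking x):
c, x = (30, 23)  # -> c = 30, x = 23
c, x = (x, c)  # -> c = 23, x = 30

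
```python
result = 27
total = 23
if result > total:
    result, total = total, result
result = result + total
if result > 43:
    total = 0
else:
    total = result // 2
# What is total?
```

Answer: 0

Derivation:
Trace (tracking total):
result = 27  # -> result = 27
total = 23  # -> total = 23
if result > total:  # condition is True
    result, total = (total, result)  # -> result = 23, total = 27
result = result + total  # -> result = 50
if result > 43:  # condition is True
    total = 0  # -> total = 0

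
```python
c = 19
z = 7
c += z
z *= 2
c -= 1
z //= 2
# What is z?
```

Answer: 7

Derivation:
Trace (tracking z):
c = 19  # -> c = 19
z = 7  # -> z = 7
c += z  # -> c = 26
z *= 2  # -> z = 14
c -= 1  # -> c = 25
z //= 2  # -> z = 7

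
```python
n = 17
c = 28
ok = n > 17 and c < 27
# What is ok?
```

Answer: False

Derivation:
Trace (tracking ok):
n = 17  # -> n = 17
c = 28  # -> c = 28
ok = n > 17 and c < 27  # -> ok = False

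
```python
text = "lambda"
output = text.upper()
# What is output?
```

Trace (tracking output):
text = 'lambda'  # -> text = 'lambda'
output = text.upper()  # -> output = 'LAMBDA'

Answer: 'LAMBDA'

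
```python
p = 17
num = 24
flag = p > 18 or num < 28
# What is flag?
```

Trace (tracking flag):
p = 17  # -> p = 17
num = 24  # -> num = 24
flag = p > 18 or num < 28  # -> flag = True

Answer: True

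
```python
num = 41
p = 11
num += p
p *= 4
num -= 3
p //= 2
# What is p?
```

Trace (tracking p):
num = 41  # -> num = 41
p = 11  # -> p = 11
num += p  # -> num = 52
p *= 4  # -> p = 44
num -= 3  # -> num = 49
p //= 2  # -> p = 22

Answer: 22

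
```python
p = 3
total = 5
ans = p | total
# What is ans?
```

Trace (tracking ans):
p = 3  # -> p = 3
total = 5  # -> total = 5
ans = p | total  # -> ans = 7

Answer: 7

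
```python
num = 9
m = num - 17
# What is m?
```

Trace (tracking m):
num = 9  # -> num = 9
m = num - 17  # -> m = -8

Answer: -8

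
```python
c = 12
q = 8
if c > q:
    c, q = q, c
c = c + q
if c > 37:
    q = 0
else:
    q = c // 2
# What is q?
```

Answer: 10

Derivation:
Trace (tracking q):
c = 12  # -> c = 12
q = 8  # -> q = 8
if c > q:  # condition is True
    c, q = (q, c)  # -> c = 8, q = 12
c = c + q  # -> c = 20
if c > 37:  # condition is False
else:
    q = c // 2  # -> q = 10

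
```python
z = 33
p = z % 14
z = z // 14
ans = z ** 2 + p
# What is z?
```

Answer: 2

Derivation:
Trace (tracking z):
z = 33  # -> z = 33
p = z % 14  # -> p = 5
z = z // 14  # -> z = 2
ans = z ** 2 + p  # -> ans = 9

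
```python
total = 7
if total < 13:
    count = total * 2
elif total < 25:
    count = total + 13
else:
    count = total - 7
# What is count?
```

Trace (tracking count):
total = 7  # -> total = 7
if total < 13:  # condition is True
    count = total * 2  # -> count = 14

Answer: 14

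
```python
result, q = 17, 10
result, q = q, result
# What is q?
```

Trace (tracking q):
result, q = (17, 10)  # -> result = 17, q = 10
result, q = (q, result)  # -> result = 10, q = 17

Answer: 17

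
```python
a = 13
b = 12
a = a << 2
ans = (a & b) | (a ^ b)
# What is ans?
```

Trace (tracking ans):
a = 13  # -> a = 13
b = 12  # -> b = 12
a = a << 2  # -> a = 52
ans = a & b | a ^ b  # -> ans = 60

Answer: 60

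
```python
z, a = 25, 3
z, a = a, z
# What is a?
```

Trace (tracking a):
z, a = (25, 3)  # -> z = 25, a = 3
z, a = (a, z)  # -> z = 3, a = 25

Answer: 25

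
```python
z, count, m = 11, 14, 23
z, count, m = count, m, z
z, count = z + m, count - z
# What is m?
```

Answer: 11

Derivation:
Trace (tracking m):
z, count, m = (11, 14, 23)  # -> z = 11, count = 14, m = 23
z, count, m = (count, m, z)  # -> z = 14, count = 23, m = 11
z, count = (z + m, count - z)  # -> z = 25, count = 9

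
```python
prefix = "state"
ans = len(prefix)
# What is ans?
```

Answer: 5

Derivation:
Trace (tracking ans):
prefix = 'state'  # -> prefix = 'state'
ans = len(prefix)  # -> ans = 5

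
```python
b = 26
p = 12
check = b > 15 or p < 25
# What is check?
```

Trace (tracking check):
b = 26  # -> b = 26
p = 12  # -> p = 12
check = b > 15 or p < 25  # -> check = True

Answer: True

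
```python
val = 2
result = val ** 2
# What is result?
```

Answer: 4

Derivation:
Trace (tracking result):
val = 2  # -> val = 2
result = val ** 2  # -> result = 4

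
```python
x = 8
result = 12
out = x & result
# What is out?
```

Answer: 8

Derivation:
Trace (tracking out):
x = 8  # -> x = 8
result = 12  # -> result = 12
out = x & result  # -> out = 8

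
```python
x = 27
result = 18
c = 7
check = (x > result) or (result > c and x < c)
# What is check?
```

Trace (tracking check):
x = 27  # -> x = 27
result = 18  # -> result = 18
c = 7  # -> c = 7
check = x > result or (result > c and x < c)  # -> check = True

Answer: True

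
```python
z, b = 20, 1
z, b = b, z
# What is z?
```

Trace (tracking z):
z, b = (20, 1)  # -> z = 20, b = 1
z, b = (b, z)  # -> z = 1, b = 20

Answer: 1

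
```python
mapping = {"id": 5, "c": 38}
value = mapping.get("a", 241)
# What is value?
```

Trace (tracking value):
mapping = {'id': 5, 'c': 38}  # -> mapping = {'id': 5, 'c': 38}
value = mapping.get('a', 241)  # -> value = 241

Answer: 241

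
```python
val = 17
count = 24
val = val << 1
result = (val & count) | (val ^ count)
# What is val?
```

Trace (tracking val):
val = 17  # -> val = 17
count = 24  # -> count = 24
val = val << 1  # -> val = 34
result = val & count | val ^ count  # -> result = 58

Answer: 34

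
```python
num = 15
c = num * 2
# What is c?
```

Trace (tracking c):
num = 15  # -> num = 15
c = num * 2  # -> c = 30

Answer: 30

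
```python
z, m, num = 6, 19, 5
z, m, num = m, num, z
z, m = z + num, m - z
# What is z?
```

Trace (tracking z):
z, m, num = (6, 19, 5)  # -> z = 6, m = 19, num = 5
z, m, num = (m, num, z)  # -> z = 19, m = 5, num = 6
z, m = (z + num, m - z)  # -> z = 25, m = -14

Answer: 25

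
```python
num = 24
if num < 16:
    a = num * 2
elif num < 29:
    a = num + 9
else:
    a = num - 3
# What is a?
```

Answer: 33

Derivation:
Trace (tracking a):
num = 24  # -> num = 24
if num < 16:  # condition is False
elif num < 29:  # condition is True
    a = num + 9  # -> a = 33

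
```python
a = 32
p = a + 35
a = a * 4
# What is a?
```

Trace (tracking a):
a = 32  # -> a = 32
p = a + 35  # -> p = 67
a = a * 4  # -> a = 128

Answer: 128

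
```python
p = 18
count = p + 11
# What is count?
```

Answer: 29

Derivation:
Trace (tracking count):
p = 18  # -> p = 18
count = p + 11  # -> count = 29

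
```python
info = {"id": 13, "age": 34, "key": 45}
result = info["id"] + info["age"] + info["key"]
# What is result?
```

Answer: 92

Derivation:
Trace (tracking result):
info = {'id': 13, 'age': 34, 'key': 45}  # -> info = {'id': 13, 'age': 34, 'key': 45}
result = info['id'] + info['age'] + info['key']  # -> result = 92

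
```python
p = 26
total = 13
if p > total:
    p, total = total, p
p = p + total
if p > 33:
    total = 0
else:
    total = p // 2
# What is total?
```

Answer: 0

Derivation:
Trace (tracking total):
p = 26  # -> p = 26
total = 13  # -> total = 13
if p > total:  # condition is True
    p, total = (total, p)  # -> p = 13, total = 26
p = p + total  # -> p = 39
if p > 33:  # condition is True
    total = 0  # -> total = 0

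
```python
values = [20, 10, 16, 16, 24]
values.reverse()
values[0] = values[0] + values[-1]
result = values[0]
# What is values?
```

Trace (tracking values):
values = [20, 10, 16, 16, 24]  # -> values = [20, 10, 16, 16, 24]
values.reverse()  # -> values = [24, 16, 16, 10, 20]
values[0] = values[0] + values[-1]  # -> values = [44, 16, 16, 10, 20]
result = values[0]  # -> result = 44

Answer: [44, 16, 16, 10, 20]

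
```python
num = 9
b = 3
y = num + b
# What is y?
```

Trace (tracking y):
num = 9  # -> num = 9
b = 3  # -> b = 3
y = num + b  # -> y = 12

Answer: 12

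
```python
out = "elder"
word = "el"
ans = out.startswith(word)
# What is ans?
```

Trace (tracking ans):
out = 'elder'  # -> out = 'elder'
word = 'el'  # -> word = 'el'
ans = out.startswith(word)  # -> ans = True

Answer: True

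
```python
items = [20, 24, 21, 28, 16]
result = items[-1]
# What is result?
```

Answer: 16

Derivation:
Trace (tracking result):
items = [20, 24, 21, 28, 16]  # -> items = [20, 24, 21, 28, 16]
result = items[-1]  # -> result = 16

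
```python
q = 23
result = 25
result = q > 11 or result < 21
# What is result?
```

Answer: True

Derivation:
Trace (tracking result):
q = 23  # -> q = 23
result = 25  # -> result = 25
result = q > 11 or result < 21  # -> result = True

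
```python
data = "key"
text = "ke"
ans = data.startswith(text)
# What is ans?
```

Trace (tracking ans):
data = 'key'  # -> data = 'key'
text = 'ke'  # -> text = 'ke'
ans = data.startswith(text)  # -> ans = True

Answer: True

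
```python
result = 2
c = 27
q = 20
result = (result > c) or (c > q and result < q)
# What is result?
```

Trace (tracking result):
result = 2  # -> result = 2
c = 27  # -> c = 27
q = 20  # -> q = 20
result = result > c or (c > q and result < q)  # -> result = True

Answer: True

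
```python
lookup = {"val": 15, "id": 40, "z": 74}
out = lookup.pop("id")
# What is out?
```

Trace (tracking out):
lookup = {'val': 15, 'id': 40, 'z': 74}  # -> lookup = {'val': 15, 'id': 40, 'z': 74}
out = lookup.pop('id')  # -> out = 40

Answer: 40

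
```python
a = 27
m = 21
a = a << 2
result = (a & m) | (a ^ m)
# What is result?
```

Answer: 125

Derivation:
Trace (tracking result):
a = 27  # -> a = 27
m = 21  # -> m = 21
a = a << 2  # -> a = 108
result = a & m | a ^ m  # -> result = 125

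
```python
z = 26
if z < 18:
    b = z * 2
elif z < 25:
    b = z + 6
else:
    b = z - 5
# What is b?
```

Answer: 21

Derivation:
Trace (tracking b):
z = 26  # -> z = 26
if z < 18:  # condition is False
elif z < 25:  # condition is False
else:
    b = z - 5  # -> b = 21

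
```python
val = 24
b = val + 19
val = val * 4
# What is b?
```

Trace (tracking b):
val = 24  # -> val = 24
b = val + 19  # -> b = 43
val = val * 4  # -> val = 96

Answer: 43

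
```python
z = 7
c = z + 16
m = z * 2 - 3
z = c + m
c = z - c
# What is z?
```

Answer: 34

Derivation:
Trace (tracking z):
z = 7  # -> z = 7
c = z + 16  # -> c = 23
m = z * 2 - 3  # -> m = 11
z = c + m  # -> z = 34
c = z - c  # -> c = 11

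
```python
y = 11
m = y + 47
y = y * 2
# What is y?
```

Trace (tracking y):
y = 11  # -> y = 11
m = y + 47  # -> m = 58
y = y * 2  # -> y = 22

Answer: 22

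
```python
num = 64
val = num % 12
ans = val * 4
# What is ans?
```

Answer: 16

Derivation:
Trace (tracking ans):
num = 64  # -> num = 64
val = num % 12  # -> val = 4
ans = val * 4  # -> ans = 16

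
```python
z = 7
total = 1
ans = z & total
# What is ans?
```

Answer: 1

Derivation:
Trace (tracking ans):
z = 7  # -> z = 7
total = 1  # -> total = 1
ans = z & total  # -> ans = 1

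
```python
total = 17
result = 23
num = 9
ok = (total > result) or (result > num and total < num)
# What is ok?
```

Answer: False

Derivation:
Trace (tracking ok):
total = 17  # -> total = 17
result = 23  # -> result = 23
num = 9  # -> num = 9
ok = total > result or (result > num and total < num)  # -> ok = False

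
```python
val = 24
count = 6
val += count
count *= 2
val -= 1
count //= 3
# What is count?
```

Answer: 4

Derivation:
Trace (tracking count):
val = 24  # -> val = 24
count = 6  # -> count = 6
val += count  # -> val = 30
count *= 2  # -> count = 12
val -= 1  # -> val = 29
count //= 3  # -> count = 4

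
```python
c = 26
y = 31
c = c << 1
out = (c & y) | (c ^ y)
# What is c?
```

Answer: 52

Derivation:
Trace (tracking c):
c = 26  # -> c = 26
y = 31  # -> y = 31
c = c << 1  # -> c = 52
out = c & y | c ^ y  # -> out = 63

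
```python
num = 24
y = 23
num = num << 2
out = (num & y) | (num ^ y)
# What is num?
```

Trace (tracking num):
num = 24  # -> num = 24
y = 23  # -> y = 23
num = num << 2  # -> num = 96
out = num & y | num ^ y  # -> out = 119

Answer: 96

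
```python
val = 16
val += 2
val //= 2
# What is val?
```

Trace (tracking val):
val = 16  # -> val = 16
val += 2  # -> val = 18
val //= 2  # -> val = 9

Answer: 9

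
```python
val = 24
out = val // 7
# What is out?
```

Trace (tracking out):
val = 24  # -> val = 24
out = val // 7  # -> out = 3

Answer: 3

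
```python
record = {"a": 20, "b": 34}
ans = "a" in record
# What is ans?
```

Answer: True

Derivation:
Trace (tracking ans):
record = {'a': 20, 'b': 34}  # -> record = {'a': 20, 'b': 34}
ans = 'a' in record  # -> ans = True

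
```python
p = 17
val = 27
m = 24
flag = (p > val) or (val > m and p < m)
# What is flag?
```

Answer: True

Derivation:
Trace (tracking flag):
p = 17  # -> p = 17
val = 27  # -> val = 27
m = 24  # -> m = 24
flag = p > val or (val > m and p < m)  # -> flag = True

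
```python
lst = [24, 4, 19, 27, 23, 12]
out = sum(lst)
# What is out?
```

Answer: 109

Derivation:
Trace (tracking out):
lst = [24, 4, 19, 27, 23, 12]  # -> lst = [24, 4, 19, 27, 23, 12]
out = sum(lst)  # -> out = 109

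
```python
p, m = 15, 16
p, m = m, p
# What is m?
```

Trace (tracking m):
p, m = (15, 16)  # -> p = 15, m = 16
p, m = (m, p)  # -> p = 16, m = 15

Answer: 15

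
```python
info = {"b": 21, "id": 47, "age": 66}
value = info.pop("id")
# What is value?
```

Trace (tracking value):
info = {'b': 21, 'id': 47, 'age': 66}  # -> info = {'b': 21, 'id': 47, 'age': 66}
value = info.pop('id')  # -> value = 47

Answer: 47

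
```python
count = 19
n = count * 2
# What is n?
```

Answer: 38

Derivation:
Trace (tracking n):
count = 19  # -> count = 19
n = count * 2  # -> n = 38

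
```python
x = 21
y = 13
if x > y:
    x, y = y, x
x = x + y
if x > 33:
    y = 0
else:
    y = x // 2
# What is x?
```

Answer: 34

Derivation:
Trace (tracking x):
x = 21  # -> x = 21
y = 13  # -> y = 13
if x > y:  # condition is True
    x, y = (y, x)  # -> x = 13, y = 21
x = x + y  # -> x = 34
if x > 33:  # condition is True
    y = 0  # -> y = 0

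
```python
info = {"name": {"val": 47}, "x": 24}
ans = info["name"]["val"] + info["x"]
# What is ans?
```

Answer: 71

Derivation:
Trace (tracking ans):
info = {'name': {'val': 47}, 'x': 24}  # -> info = {'name': {'val': 47}, 'x': 24}
ans = info['name']['val'] + info['x']  # -> ans = 71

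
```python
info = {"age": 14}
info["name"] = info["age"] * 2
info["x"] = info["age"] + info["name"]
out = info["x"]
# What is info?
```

Trace (tracking info):
info = {'age': 14}  # -> info = {'age': 14}
info['name'] = info['age'] * 2  # -> info = {'age': 14, 'name': 28}
info['x'] = info['age'] + info['name']  # -> info = {'age': 14, 'name': 28, 'x': 42}
out = info['x']  # -> out = 42

Answer: {'age': 14, 'name': 28, 'x': 42}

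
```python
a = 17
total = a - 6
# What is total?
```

Trace (tracking total):
a = 17  # -> a = 17
total = a - 6  # -> total = 11

Answer: 11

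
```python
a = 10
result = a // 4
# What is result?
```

Trace (tracking result):
a = 10  # -> a = 10
result = a // 4  # -> result = 2

Answer: 2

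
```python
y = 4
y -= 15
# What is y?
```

Trace (tracking y):
y = 4  # -> y = 4
y -= 15  # -> y = -11

Answer: -11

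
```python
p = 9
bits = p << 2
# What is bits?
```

Trace (tracking bits):
p = 9  # -> p = 9
bits = p << 2  # -> bits = 36

Answer: 36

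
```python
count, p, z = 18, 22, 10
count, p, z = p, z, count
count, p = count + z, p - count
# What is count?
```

Answer: 40

Derivation:
Trace (tracking count):
count, p, z = (18, 22, 10)  # -> count = 18, p = 22, z = 10
count, p, z = (p, z, count)  # -> count = 22, p = 10, z = 18
count, p = (count + z, p - count)  # -> count = 40, p = -12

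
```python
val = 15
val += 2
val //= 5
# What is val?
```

Trace (tracking val):
val = 15  # -> val = 15
val += 2  # -> val = 17
val //= 5  # -> val = 3

Answer: 3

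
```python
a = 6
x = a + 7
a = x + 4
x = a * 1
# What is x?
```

Trace (tracking x):
a = 6  # -> a = 6
x = a + 7  # -> x = 13
a = x + 4  # -> a = 17
x = a * 1  # -> x = 17

Answer: 17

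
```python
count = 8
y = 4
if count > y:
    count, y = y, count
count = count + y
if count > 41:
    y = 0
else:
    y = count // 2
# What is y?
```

Answer: 6

Derivation:
Trace (tracking y):
count = 8  # -> count = 8
y = 4  # -> y = 4
if count > y:  # condition is True
    count, y = (y, count)  # -> count = 4, y = 8
count = count + y  # -> count = 12
if count > 41:  # condition is False
else:
    y = count // 2  # -> y = 6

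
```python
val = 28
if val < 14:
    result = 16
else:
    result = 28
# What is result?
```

Trace (tracking result):
val = 28  # -> val = 28
if val < 14:  # condition is False
else:
    result = 28  # -> result = 28

Answer: 28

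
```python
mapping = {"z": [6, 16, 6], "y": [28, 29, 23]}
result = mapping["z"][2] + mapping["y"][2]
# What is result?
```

Answer: 29

Derivation:
Trace (tracking result):
mapping = {'z': [6, 16, 6], 'y': [28, 29, 23]}  # -> mapping = {'z': [6, 16, 6], 'y': [28, 29, 23]}
result = mapping['z'][2] + mapping['y'][2]  # -> result = 29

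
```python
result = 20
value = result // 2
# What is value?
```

Trace (tracking value):
result = 20  # -> result = 20
value = result // 2  # -> value = 10

Answer: 10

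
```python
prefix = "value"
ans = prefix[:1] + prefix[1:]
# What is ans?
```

Answer: 'value'

Derivation:
Trace (tracking ans):
prefix = 'value'  # -> prefix = 'value'
ans = prefix[:1] + prefix[1:]  # -> ans = 'value'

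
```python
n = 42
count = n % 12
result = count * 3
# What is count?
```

Answer: 6

Derivation:
Trace (tracking count):
n = 42  # -> n = 42
count = n % 12  # -> count = 6
result = count * 3  # -> result = 18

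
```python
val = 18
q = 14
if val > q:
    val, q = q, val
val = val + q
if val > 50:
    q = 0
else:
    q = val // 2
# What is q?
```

Answer: 16

Derivation:
Trace (tracking q):
val = 18  # -> val = 18
q = 14  # -> q = 14
if val > q:  # condition is True
    val, q = (q, val)  # -> val = 14, q = 18
val = val + q  # -> val = 32
if val > 50:  # condition is False
else:
    q = val // 2  # -> q = 16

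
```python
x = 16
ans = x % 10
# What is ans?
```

Answer: 6

Derivation:
Trace (tracking ans):
x = 16  # -> x = 16
ans = x % 10  # -> ans = 6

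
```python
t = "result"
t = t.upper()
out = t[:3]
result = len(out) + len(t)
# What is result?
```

Trace (tracking result):
t = 'result'  # -> t = 'result'
t = t.upper()  # -> t = 'RESULT'
out = t[:3]  # -> out = 'RES'
result = len(out) + len(t)  # -> result = 9

Answer: 9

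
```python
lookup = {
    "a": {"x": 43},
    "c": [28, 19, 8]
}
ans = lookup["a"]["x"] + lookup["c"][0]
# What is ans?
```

Trace (tracking ans):
lookup = {'a': {'x': 43}, 'c': [28, 19, 8]}  # -> lookup = {'a': {'x': 43}, 'c': [28, 19, 8]}
ans = lookup['a']['x'] + lookup['c'][0]  # -> ans = 71

Answer: 71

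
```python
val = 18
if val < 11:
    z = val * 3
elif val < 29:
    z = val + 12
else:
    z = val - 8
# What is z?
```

Trace (tracking z):
val = 18  # -> val = 18
if val < 11:  # condition is False
elif val < 29:  # condition is True
    z = val + 12  # -> z = 30

Answer: 30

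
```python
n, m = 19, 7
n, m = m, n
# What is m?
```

Answer: 19

Derivation:
Trace (tracking m):
n, m = (19, 7)  # -> n = 19, m = 7
n, m = (m, n)  # -> n = 7, m = 19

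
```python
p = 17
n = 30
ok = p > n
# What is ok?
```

Answer: False

Derivation:
Trace (tracking ok):
p = 17  # -> p = 17
n = 30  # -> n = 30
ok = p > n  # -> ok = False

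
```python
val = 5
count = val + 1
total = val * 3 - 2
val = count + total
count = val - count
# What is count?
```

Trace (tracking count):
val = 5  # -> val = 5
count = val + 1  # -> count = 6
total = val * 3 - 2  # -> total = 13
val = count + total  # -> val = 19
count = val - count  # -> count = 13

Answer: 13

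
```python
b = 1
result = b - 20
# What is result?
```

Answer: -19

Derivation:
Trace (tracking result):
b = 1  # -> b = 1
result = b - 20  # -> result = -19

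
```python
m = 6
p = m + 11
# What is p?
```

Answer: 17

Derivation:
Trace (tracking p):
m = 6  # -> m = 6
p = m + 11  # -> p = 17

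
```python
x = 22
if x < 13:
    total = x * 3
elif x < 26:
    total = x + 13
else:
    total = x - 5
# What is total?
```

Trace (tracking total):
x = 22  # -> x = 22
if x < 13:  # condition is False
elif x < 26:  # condition is True
    total = x + 13  # -> total = 35

Answer: 35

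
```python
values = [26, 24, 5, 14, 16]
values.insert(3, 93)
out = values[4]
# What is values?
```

Trace (tracking values):
values = [26, 24, 5, 14, 16]  # -> values = [26, 24, 5, 14, 16]
values.insert(3, 93)  # -> values = [26, 24, 5, 93, 14, 16]
out = values[4]  # -> out = 14

Answer: [26, 24, 5, 93, 14, 16]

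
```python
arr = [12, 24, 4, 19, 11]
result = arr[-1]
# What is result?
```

Trace (tracking result):
arr = [12, 24, 4, 19, 11]  # -> arr = [12, 24, 4, 19, 11]
result = arr[-1]  # -> result = 11

Answer: 11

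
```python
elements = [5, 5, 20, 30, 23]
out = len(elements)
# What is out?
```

Answer: 5

Derivation:
Trace (tracking out):
elements = [5, 5, 20, 30, 23]  # -> elements = [5, 5, 20, 30, 23]
out = len(elements)  # -> out = 5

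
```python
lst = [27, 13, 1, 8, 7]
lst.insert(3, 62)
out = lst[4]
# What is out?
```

Answer: 8

Derivation:
Trace (tracking out):
lst = [27, 13, 1, 8, 7]  # -> lst = [27, 13, 1, 8, 7]
lst.insert(3, 62)  # -> lst = [27, 13, 1, 62, 8, 7]
out = lst[4]  # -> out = 8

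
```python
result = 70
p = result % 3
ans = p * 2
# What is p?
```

Trace (tracking p):
result = 70  # -> result = 70
p = result % 3  # -> p = 1
ans = p * 2  # -> ans = 2

Answer: 1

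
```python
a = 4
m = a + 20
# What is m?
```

Trace (tracking m):
a = 4  # -> a = 4
m = a + 20  # -> m = 24

Answer: 24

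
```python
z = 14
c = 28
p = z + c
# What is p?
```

Trace (tracking p):
z = 14  # -> z = 14
c = 28  # -> c = 28
p = z + c  # -> p = 42

Answer: 42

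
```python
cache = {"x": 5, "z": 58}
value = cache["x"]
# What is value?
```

Answer: 5

Derivation:
Trace (tracking value):
cache = {'x': 5, 'z': 58}  # -> cache = {'x': 5, 'z': 58}
value = cache['x']  # -> value = 5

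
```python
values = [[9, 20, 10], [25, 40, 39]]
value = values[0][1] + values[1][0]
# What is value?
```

Answer: 45

Derivation:
Trace (tracking value):
values = [[9, 20, 10], [25, 40, 39]]  # -> values = [[9, 20, 10], [25, 40, 39]]
value = values[0][1] + values[1][0]  # -> value = 45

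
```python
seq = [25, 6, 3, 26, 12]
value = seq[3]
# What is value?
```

Answer: 26

Derivation:
Trace (tracking value):
seq = [25, 6, 3, 26, 12]  # -> seq = [25, 6, 3, 26, 12]
value = seq[3]  # -> value = 26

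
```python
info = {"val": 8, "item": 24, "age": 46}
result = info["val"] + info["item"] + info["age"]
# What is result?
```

Trace (tracking result):
info = {'val': 8, 'item': 24, 'age': 46}  # -> info = {'val': 8, 'item': 24, 'age': 46}
result = info['val'] + info['item'] + info['age']  # -> result = 78

Answer: 78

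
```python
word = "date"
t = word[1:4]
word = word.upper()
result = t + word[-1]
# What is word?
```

Trace (tracking word):
word = 'date'  # -> word = 'date'
t = word[1:4]  # -> t = 'ate'
word = word.upper()  # -> word = 'DATE'
result = t + word[-1]  # -> result = 'ateE'

Answer: 'DATE'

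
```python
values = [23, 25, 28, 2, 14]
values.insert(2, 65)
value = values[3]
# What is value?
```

Answer: 28

Derivation:
Trace (tracking value):
values = [23, 25, 28, 2, 14]  # -> values = [23, 25, 28, 2, 14]
values.insert(2, 65)  # -> values = [23, 25, 65, 28, 2, 14]
value = values[3]  # -> value = 28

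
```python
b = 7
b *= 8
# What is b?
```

Answer: 56

Derivation:
Trace (tracking b):
b = 7  # -> b = 7
b *= 8  # -> b = 56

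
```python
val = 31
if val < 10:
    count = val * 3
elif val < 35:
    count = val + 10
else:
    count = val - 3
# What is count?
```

Answer: 41

Derivation:
Trace (tracking count):
val = 31  # -> val = 31
if val < 10:  # condition is False
elif val < 35:  # condition is True
    count = val + 10  # -> count = 41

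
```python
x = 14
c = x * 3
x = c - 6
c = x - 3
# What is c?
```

Trace (tracking c):
x = 14  # -> x = 14
c = x * 3  # -> c = 42
x = c - 6  # -> x = 36
c = x - 3  # -> c = 33

Answer: 33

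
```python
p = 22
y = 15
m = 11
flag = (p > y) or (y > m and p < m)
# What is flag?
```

Answer: True

Derivation:
Trace (tracking flag):
p = 22  # -> p = 22
y = 15  # -> y = 15
m = 11  # -> m = 11
flag = p > y or (y > m and p < m)  # -> flag = True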